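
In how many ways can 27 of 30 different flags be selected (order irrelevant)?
C(30,27) = 30!/(27!×3!) = 4060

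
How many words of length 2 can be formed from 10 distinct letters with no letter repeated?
P(10,2) = 10!/(10-2)! = 90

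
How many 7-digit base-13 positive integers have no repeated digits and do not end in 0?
Last digit: 12 nonzero choices. First digit: 11 (nonzero, ≠last). Middle 5: P(11,5) = 55440. Total = 7318080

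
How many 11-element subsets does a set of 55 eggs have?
C(55,11) = 55!/(11!×44!) = 119653565850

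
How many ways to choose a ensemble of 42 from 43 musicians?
C(43,42) = 43!/(42!×1!) = 43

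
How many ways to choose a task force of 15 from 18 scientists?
C(18,15) = 18!/(15!×3!) = 816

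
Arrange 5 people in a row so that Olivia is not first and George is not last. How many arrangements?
By inclusion-exclusion: 5! - 2×(5-1)! + (5-2)! = 120 - 48 + 6 = 78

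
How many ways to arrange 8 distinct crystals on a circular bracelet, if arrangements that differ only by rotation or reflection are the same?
(8-1)!/2 = 5040/2 = 2520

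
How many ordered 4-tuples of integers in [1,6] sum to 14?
Coefficient of x^14 in (x + x² + ... + x^6)^4. By inclusion-exclusion on dice exceeding 6: Σ_j (-1)^j C(4,j)·C(14-1-6j, 3) = C(4,0)·C(13,3) - C(4,1)·C(7,3) = 1·286 - 4·35 = 146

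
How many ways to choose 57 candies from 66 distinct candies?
C(66,57) = 66!/(57!×9!) = 37014131440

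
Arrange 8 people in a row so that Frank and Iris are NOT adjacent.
Total - adjacent = 8! - (8-1)!×2 = 40320 - 10080 = 30240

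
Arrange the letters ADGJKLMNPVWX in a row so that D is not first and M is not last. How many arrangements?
By inclusion-exclusion: 12! - 2×(12-1)! + (12-2)! = 479001600 - 79833600 + 3628800 = 402796800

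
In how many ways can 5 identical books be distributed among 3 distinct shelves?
C(5+3-1, 3-1) = C(7, 2) = 21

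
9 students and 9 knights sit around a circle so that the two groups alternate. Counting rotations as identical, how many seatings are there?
Fix one of the students: (9-1)! ways for the remaining students, × 9! ways for the knights = 40320 × 362880 = 14631321600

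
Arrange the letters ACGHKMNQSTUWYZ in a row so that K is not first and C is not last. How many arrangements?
By inclusion-exclusion: 14! - 2×(14-1)! + (14-2)! = 87178291200 - 12454041600 + 479001600 = 75203251200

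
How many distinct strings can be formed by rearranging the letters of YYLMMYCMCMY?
11! / (4! × 1! × 4! × 2!) = 34650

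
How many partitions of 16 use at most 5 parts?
By conjugation, equals partitions of 16 into parts ≤ 5. Let r_j(i) = number of partitions of i into parts ≤ j, for i = 0..16. r_1(i) = 1 for all i; r_j(i) = r_{j-1}(i) + r_j(i-j). Rows j = 2..5: ≤2: 1 1 2 2 3 3 4 4 5 5 6 6 7 7 8 8 9; ≤3: 1 1 2 3 4 5 7 8 10 12 14 16 19 21 24 27 30; ≤4: 1 1 2 3 5 6 9 11 15 18 23 27 34 39 47 54 64; ≤5: 1 1 2 3 5 7 10 13 18 23 30 37 47 57 70 84 101. r_5(16) = 101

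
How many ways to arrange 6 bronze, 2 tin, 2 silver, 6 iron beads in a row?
16! / (6! × 2! × 2! × 6!) = 10090080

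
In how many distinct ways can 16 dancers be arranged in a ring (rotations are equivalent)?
Circular: fix one position, arrange the rest. (16-1)! = 1307674368000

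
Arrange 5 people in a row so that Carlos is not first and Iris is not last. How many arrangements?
By inclusion-exclusion: 5! - 2×(5-1)! + (5-2)! = 120 - 48 + 6 = 78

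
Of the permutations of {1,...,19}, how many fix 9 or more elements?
Exactly j fixed points: C(19,j)·!(19-j); sum over j ≥ 9 (derangement numbers via !m = (m-1)·(!(m-1) + !(m-2)): !0..!10 = 1, 0, 1, 2, 9, 44, 265, 1854, 14833, 133496, 1334961). Σ_{j=9}^{19} C(19,j)·!(19-j) = C(19,9)·!10 + C(19,10)·!9 + C(19,11)·!8 + C(19,12)·!7 + C(19,13)·!6 + C(19,14)·!5 + C(19,15)·!4 + C(19,16)·!3 + C(19,17)·!2 + C(19,18)·!1 + C(19,19)·!0 = 92378·1334961 + 92378·133496 + 75582·14833 + 50388·1854 + 27132·265 + 11628·44 + 3876·9 + 969·2 + 171·1 + 19·0 + 1·1 = 136875386510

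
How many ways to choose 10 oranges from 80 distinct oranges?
C(80,10) = 80!/(10!×70!) = 1646492110120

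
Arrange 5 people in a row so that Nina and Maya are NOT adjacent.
Total - adjacent = 5! - (5-1)!×2 = 120 - 48 = 72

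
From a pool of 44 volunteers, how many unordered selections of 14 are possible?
C(44,14) = 44!/(14!×30!) = 114955808528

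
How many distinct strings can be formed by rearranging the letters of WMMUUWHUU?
9! / (4! × 2! × 1! × 2!) = 3780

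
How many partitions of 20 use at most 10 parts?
By conjugation, equals partitions of 20 into parts ≤ 10. Let r_j(i) = number of partitions of i into parts ≤ j, for i = 0..20. r_1(i) = 1 for all i; r_j(i) = r_{j-1}(i) + r_j(i-j). Rows j = 2..10: ≤2: 1 1 2 2 3 3 4 4 5 5 6 6 7 7 8 8 9 9 10 10 11; ≤3: 1 1 2 3 4 5 7 8 10 12 14 16 19 21 24 27 30 33 37 40 44; ≤4: 1 1 2 3 5 6 9 11 15 18 23 27 34 39 47 54 64 72 84 94 108; ≤5: 1 1 2 3 5 7 10 13 18 23 30 37 47 57 70 84 101 119 141 164 192; ≤6: 1 1 2 3 5 7 11 14 20 26 35 44 58 71 90 110 136 163 199 235 282; ≤7: 1 1 2 3 5 7 11 15 21 28 38 49 65 82 105 131 164 201 248 300 364; ≤8: 1 1 2 3 5 7 11 15 22 29 40 52 70 89 116 146 186 230 288 352 434; ≤9: 1 1 2 3 5 7 11 15 22 30 41 54 73 94 123 157 201 252 318 393 488; ≤10: 1 1 2 3 5 7 11 15 22 30 42 55 75 97 128 164 212 267 340 423 530. r_10(20) = 530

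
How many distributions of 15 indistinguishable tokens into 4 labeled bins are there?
C(15+4-1, 4-1) = C(18, 3) = 816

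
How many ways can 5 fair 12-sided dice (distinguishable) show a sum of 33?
Coefficient of x^33 in (x + x² + ... + x^12)^5. By inclusion-exclusion on dice exceeding 12: Σ_j (-1)^j C(5,j)·C(33-1-12j, 4) = C(5,0)·C(32,4) - C(5,1)·C(20,4) + C(5,2)·C(8,4) = 1·35960 - 5·4845 + 10·70 = 12435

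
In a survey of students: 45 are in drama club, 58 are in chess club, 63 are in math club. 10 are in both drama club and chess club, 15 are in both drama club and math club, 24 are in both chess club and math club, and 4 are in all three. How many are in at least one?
|A∪B∪C| = 45+58+63-10-15-24+4 = 121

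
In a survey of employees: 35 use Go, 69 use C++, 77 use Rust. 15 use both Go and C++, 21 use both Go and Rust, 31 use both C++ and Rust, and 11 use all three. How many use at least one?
|A∪B∪C| = 35+69+77-15-21-31+11 = 125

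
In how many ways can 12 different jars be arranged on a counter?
12! = 479001600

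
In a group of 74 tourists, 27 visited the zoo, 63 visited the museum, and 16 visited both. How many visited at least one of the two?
|A∪B| = |A| + |B| - |A∩B| = 27 + 63 - 16 = 74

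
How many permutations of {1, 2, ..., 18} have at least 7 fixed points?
Exactly j fixed points: C(18,j)·!(18-j); sum over j ≥ 7 (derangement numbers via !m = (m-1)·(!(m-1) + !(m-2)): !0..!11 = 1, 0, 1, 2, 9, 44, 265, 1854, 14833, 133496, 1334961, 14684570). Σ_{j=7}^{18} C(18,j)·!(18-j) = C(18,7)·!11 + C(18,8)·!10 + C(18,9)·!9 + C(18,10)·!8 + C(18,11)·!7 + C(18,12)·!6 + C(18,13)·!5 + C(18,14)·!4 + C(18,15)·!3 + C(18,16)·!2 + C(18,17)·!1 + C(18,18)·!0 = 31824·14684570 + 43758·1334961 + 48620·133496 + 43758·14833 + 31824·1854 + 18564·265 + 8568·44 + 3060·9 + 816·2 + 153·1 + 18·0 + 1·1 = 532940944526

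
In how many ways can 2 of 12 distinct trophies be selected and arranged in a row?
P(12,2) = 12!/(12-2)! = 132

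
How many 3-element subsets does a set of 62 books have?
C(62,3) = 62!/(3!×59!) = 37820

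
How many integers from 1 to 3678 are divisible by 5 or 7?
⌊3678/5⌋ + ⌊3678/7⌋ - ⌊3678/35⌋ = 735 + 525 - 105 = 1155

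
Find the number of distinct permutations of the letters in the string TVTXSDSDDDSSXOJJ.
16! / (1! × 1! × 2! × 2! × 4! × 2! × 4!) = 4540536000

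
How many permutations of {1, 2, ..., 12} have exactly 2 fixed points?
Choose the 2 fixed points C(12,2) = 66, derange the rest: !10 = Σ_{j=0}^{10} (-1)^j·10!/j! = 3628800 - 3628800 + 1814400 - 604800 + 151200 - 30240 + 5040 - 720 + 90 - 10 + 1 = 1334961. Product = 66 × 1334961 = 88107426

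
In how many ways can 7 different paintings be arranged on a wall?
7! = 5040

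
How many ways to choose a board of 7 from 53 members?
C(53,7) = 53!/(7!×46!) = 154143080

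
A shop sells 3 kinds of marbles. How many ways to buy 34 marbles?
C(34+3-1, 3-1) = C(36, 2) = 630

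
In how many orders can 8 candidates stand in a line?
8! = 40320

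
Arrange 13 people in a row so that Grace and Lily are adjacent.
Treat as block: (13-1)! × 2! = 479001600 × 2 = 958003200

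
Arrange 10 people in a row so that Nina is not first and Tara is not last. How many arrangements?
By inclusion-exclusion: 10! - 2×(10-1)! + (10-2)! = 3628800 - 725760 + 40320 = 2943360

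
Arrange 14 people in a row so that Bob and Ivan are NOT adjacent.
Total - adjacent = 14! - (14-1)!×2 = 87178291200 - 12454041600 = 74724249600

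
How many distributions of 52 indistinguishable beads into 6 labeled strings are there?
C(52+6-1, 6-1) = C(57, 5) = 4187106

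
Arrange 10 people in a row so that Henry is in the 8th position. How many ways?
Fix one position: (10-1)! = 362880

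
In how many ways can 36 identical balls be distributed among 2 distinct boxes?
C(36+2-1, 2-1) = C(37, 1) = 37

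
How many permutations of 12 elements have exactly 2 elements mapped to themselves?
Choose the 2 fixed points C(12,2) = 66, derange the rest: !10 = Σ_{j=0}^{10} (-1)^j·10!/j! = 3628800 - 3628800 + 1814400 - 604800 + 151200 - 30240 + 5040 - 720 + 90 - 10 + 1 = 1334961. Product = 66 × 1334961 = 88107426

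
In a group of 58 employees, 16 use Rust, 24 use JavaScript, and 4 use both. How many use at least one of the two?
|A∪B| = |A| + |B| - |A∩B| = 16 + 24 - 4 = 36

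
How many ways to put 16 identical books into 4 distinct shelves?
C(16+4-1, 4-1) = C(19, 3) = 969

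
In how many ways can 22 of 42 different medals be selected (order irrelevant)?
C(42,22) = 42!/(22!×20!) = 513791607420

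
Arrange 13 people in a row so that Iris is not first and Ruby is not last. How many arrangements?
By inclusion-exclusion: 13! - 2×(13-1)! + (13-2)! = 6227020800 - 958003200 + 39916800 = 5308934400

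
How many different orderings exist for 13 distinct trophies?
13! = 6227020800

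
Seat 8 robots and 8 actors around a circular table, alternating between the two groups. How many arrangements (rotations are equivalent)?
Fix one of the robots: (8-1)! ways for the remaining robots, × 8! ways for the actors = 5040 × 40320 = 203212800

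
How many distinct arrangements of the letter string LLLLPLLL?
8! / (1! × 7!) = 8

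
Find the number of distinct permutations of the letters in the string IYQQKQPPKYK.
11! / (3! × 3! × 2! × 2! × 1!) = 277200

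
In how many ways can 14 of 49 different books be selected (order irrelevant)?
C(49,14) = 49!/(14!×35!) = 675248872536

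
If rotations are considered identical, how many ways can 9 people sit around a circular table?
Circular: fix one position, arrange the rest. (9-1)! = 40320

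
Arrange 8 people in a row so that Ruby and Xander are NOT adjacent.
Total - adjacent = 8! - (8-1)!×2 = 40320 - 10080 = 30240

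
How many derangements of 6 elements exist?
!6 = Σ_{j=0}^{6} (-1)^j·6!/j! = 720 - 720 + 360 - 120 + 30 - 6 + 1 = 265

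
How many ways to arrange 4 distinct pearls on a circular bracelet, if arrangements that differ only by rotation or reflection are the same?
(4-1)!/2 = 6/2 = 3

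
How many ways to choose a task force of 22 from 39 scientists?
C(39,22) = 39!/(22!×17!) = 51021117810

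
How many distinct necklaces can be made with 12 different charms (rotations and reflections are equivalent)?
(12-1)!/2 = 39916800/2 = 19958400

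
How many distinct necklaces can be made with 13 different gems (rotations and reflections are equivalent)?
(13-1)!/2 = 479001600/2 = 239500800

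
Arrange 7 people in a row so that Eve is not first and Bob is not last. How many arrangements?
By inclusion-exclusion: 7! - 2×(7-1)! + (7-2)! = 5040 - 1440 + 120 = 3720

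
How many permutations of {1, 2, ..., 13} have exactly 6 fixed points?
Choose the 6 fixed points C(13,6) = 1716, derange the rest: !7 = Σ_{j=0}^{7} (-1)^j·7!/j! = 5040 - 5040 + 2520 - 840 + 210 - 42 + 7 - 1 = 1854. Product = 1716 × 1854 = 3181464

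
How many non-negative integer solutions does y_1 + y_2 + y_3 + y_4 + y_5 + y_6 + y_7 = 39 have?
C(39+7-1, 7-1) = C(45, 6) = 8145060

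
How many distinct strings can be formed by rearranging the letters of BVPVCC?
6! / (1! × 2! × 2! × 1!) = 180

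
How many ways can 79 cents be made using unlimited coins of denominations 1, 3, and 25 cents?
Coefficient of x^79 in 1/(1-x^1) · 1/(1-x^3) · 1/(1-x^25). Case on j = number of 25-cent coins (j = 0..3); remainder r = 79 - 25j is made from {1,3} in ⌊r/3⌋+1 ways. r = 79, 54, 29, 4 → 27 + 19 + 10 + 2 = 58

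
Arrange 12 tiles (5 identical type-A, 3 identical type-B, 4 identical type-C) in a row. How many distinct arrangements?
12! / (5! × 3! × 4!) = 27720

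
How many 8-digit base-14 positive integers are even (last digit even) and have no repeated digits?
Last∈{0,2,4,6,8,10,12}. Last=0: 8648640. Last nonzero: 6×12×P(12,6) = 47900160. Total = 56548800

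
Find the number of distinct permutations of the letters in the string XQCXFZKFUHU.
11! / (1! × 1! × 1! × 2! × 1! × 1! × 2! × 2!) = 4989600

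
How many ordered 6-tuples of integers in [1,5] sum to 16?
Coefficient of x^16 in (x + x² + ... + x^5)^6. By inclusion-exclusion on dice exceeding 5: Σ_j (-1)^j C(6,j)·C(16-1-5j, 5) = C(6,0)·C(15,5) - C(6,1)·C(10,5) + C(6,2)·C(5,5) = 1·3003 - 6·252 + 15·1 = 1506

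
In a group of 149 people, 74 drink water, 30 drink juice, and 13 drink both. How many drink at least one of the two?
|A∪B| = |A| + |B| - |A∩B| = 74 + 30 - 13 = 91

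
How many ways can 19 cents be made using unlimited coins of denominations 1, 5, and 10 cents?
Coefficient of x^19 in 1/(1-x^1) · 1/(1-x^5) · 1/(1-x^10). Case on j = number of 10-cent coins (j = 0..1); remainder r = 19 - 10j is made from {1,5} in ⌊r/5⌋+1 ways. r = 19, 9 → 4 + 2 = 6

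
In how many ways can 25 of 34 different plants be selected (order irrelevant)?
C(34,25) = 34!/(25!×9!) = 52451256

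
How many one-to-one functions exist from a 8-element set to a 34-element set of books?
P(34,8) = 34!/(34-8)! = 732058145280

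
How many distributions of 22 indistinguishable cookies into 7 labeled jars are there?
C(22+7-1, 7-1) = C(28, 6) = 376740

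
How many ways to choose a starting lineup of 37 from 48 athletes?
C(48,37) = 48!/(37!×11!) = 22595200368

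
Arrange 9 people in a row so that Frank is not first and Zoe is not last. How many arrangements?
By inclusion-exclusion: 9! - 2×(9-1)! + (9-2)! = 362880 - 80640 + 5040 = 287280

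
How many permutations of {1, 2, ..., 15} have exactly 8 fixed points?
Choose the 8 fixed points C(15,8) = 6435, derange the rest: !7 = Σ_{j=0}^{7} (-1)^j·7!/j! = 5040 - 5040 + 2520 - 840 + 210 - 42 + 7 - 1 = 1854. Product = 6435 × 1854 = 11930490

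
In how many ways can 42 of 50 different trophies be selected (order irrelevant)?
C(50,42) = 50!/(42!×8!) = 536878650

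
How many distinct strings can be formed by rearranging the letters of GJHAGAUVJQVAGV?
14! / (3! × 1! × 1! × 3! × 2! × 1! × 3!) = 201801600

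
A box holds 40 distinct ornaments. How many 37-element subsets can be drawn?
C(40,37) = 40!/(37!×3!) = 9880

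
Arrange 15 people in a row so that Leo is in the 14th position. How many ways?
Fix one position: (15-1)! = 87178291200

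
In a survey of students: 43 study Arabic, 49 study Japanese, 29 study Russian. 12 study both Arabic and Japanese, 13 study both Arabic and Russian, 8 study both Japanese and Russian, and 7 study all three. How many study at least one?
|A∪B∪C| = 43+49+29-12-13-8+7 = 95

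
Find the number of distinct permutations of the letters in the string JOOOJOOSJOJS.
12! / (6! × 2! × 4!) = 13860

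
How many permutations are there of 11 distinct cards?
11! = 39916800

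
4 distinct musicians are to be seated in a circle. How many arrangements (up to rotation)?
Circular: fix one position, arrange the rest. (4-1)! = 6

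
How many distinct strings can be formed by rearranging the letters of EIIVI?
5! / (1! × 3! × 1!) = 20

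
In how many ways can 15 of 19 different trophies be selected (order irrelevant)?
C(19,15) = 19!/(15!×4!) = 3876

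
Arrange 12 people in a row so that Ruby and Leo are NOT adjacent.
Total - adjacent = 12! - (12-1)!×2 = 479001600 - 79833600 = 399168000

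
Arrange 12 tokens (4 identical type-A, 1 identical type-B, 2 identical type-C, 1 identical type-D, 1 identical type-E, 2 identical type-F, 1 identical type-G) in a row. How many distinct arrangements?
12! / (4! × 1! × 2! × 1! × 1! × 2! × 1!) = 4989600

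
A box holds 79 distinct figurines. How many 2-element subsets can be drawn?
C(79,2) = 79!/(2!×77!) = 3081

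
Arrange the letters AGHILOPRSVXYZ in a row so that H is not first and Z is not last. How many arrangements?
By inclusion-exclusion: 13! - 2×(13-1)! + (13-2)! = 6227020800 - 958003200 + 39916800 = 5308934400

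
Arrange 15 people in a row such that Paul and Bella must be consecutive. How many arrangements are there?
Treat the 2 as one block: (15-2+1)! × 2! = 87178291200 × 2 = 174356582400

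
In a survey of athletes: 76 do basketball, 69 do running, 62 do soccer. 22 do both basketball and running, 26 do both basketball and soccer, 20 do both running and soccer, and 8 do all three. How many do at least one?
|A∪B∪C| = 76+69+62-22-26-20+8 = 147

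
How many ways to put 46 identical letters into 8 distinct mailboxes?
C(46+8-1, 8-1) = C(53, 7) = 154143080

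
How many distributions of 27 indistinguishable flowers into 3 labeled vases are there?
C(27+3-1, 3-1) = C(29, 2) = 406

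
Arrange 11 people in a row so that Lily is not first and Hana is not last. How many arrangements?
By inclusion-exclusion: 11! - 2×(11-1)! + (11-2)! = 39916800 - 7257600 + 362880 = 33022080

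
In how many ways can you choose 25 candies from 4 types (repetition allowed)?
C(25+4-1, 4-1) = C(28, 3) = 3276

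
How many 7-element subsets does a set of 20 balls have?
C(20,7) = 20!/(7!×13!) = 77520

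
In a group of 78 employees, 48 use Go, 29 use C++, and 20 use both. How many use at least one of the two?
|A∪B| = |A| + |B| - |A∩B| = 48 + 29 - 20 = 57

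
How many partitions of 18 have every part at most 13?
Let r_j(i) = number of partitions of i into parts ≤ j, for i = 0..18. r_1(i) = 1 for all i; r_j(i) = r_{j-1}(i) + r_j(i-j). Rows j = 2..13: ≤2: 1 1 2 2 3 3 4 4 5 5 6 6 7 7 8 8 9 9 10; ≤3: 1 1 2 3 4 5 7 8 10 12 14 16 19 21 24 27 30 33 37; ≤4: 1 1 2 3 5 6 9 11 15 18 23 27 34 39 47 54 64 72 84; ≤5: 1 1 2 3 5 7 10 13 18 23 30 37 47 57 70 84 101 119 141; ≤6: 1 1 2 3 5 7 11 14 20 26 35 44 58 71 90 110 136 163 199; ≤7: 1 1 2 3 5 7 11 15 21 28 38 49 65 82 105 131 164 201 248; ≤8: 1 1 2 3 5 7 11 15 22 29 40 52 70 89 116 146 186 230 288; ≤9: 1 1 2 3 5 7 11 15 22 30 41 54 73 94 123 157 201 252 318; ≤10: 1 1 2 3 5 7 11 15 22 30 42 55 75 97 128 164 212 267 340; ≤11: 1 1 2 3 5 7 11 15 22 30 42 56 76 99 131 169 219 278 355; ≤12: 1 1 2 3 5 7 11 15 22 30 42 56 77 100 133 172 224 285 366; ≤13: 1 1 2 3 5 7 11 15 22 30 42 56 77 101 134 174 227 290 373. r_13(18) = 373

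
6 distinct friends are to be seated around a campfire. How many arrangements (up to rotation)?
Circular: fix one position, arrange the rest. (6-1)! = 120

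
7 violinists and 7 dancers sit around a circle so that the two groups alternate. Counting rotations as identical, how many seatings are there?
Fix one of the violinists: (7-1)! ways for the remaining violinists, × 7! ways for the dancers = 720 × 5040 = 3628800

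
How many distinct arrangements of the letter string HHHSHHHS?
8! / (2! × 6!) = 28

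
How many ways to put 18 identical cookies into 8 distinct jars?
C(18+8-1, 8-1) = C(25, 7) = 480700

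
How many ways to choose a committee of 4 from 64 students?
C(64,4) = 64!/(4!×60!) = 635376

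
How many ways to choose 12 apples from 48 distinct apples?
C(48,12) = 48!/(12!×36!) = 69668534468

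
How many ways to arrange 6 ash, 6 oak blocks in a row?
12! / (6! × 6!) = 924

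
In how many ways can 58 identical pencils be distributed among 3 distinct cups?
C(58+3-1, 3-1) = C(60, 2) = 1770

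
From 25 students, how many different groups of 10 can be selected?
C(25,10) = 25!/(10!×15!) = 3268760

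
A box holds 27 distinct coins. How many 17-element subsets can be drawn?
C(27,17) = 27!/(17!×10!) = 8436285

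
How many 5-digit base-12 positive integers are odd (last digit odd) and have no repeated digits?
Last∈{1,3,5,7,9,11}. Last=0: 0. Last nonzero: 6×10×P(10,3) = 43200. Total = 43200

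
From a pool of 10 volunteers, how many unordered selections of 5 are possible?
C(10,5) = 10!/(5!×5!) = 252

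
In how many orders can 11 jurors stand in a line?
11! = 39916800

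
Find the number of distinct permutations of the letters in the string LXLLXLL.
7! / (2! × 5!) = 21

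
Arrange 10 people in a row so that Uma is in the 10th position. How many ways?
Fix one position: (10-1)! = 362880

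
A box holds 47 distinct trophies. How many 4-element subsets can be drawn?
C(47,4) = 47!/(4!×43!) = 178365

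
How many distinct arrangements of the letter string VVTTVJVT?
8! / (1! × 3! × 4!) = 280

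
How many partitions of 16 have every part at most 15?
Let r_j(i) = number of partitions of i into parts ≤ j, for i = 0..16. r_1(i) = 1 for all i; r_j(i) = r_{j-1}(i) + r_j(i-j). Rows j = 2..15: ≤2: 1 1 2 2 3 3 4 4 5 5 6 6 7 7 8 8 9; ≤3: 1 1 2 3 4 5 7 8 10 12 14 16 19 21 24 27 30; ≤4: 1 1 2 3 5 6 9 11 15 18 23 27 34 39 47 54 64; ≤5: 1 1 2 3 5 7 10 13 18 23 30 37 47 57 70 84 101; ≤6: 1 1 2 3 5 7 11 14 20 26 35 44 58 71 90 110 136; ≤7: 1 1 2 3 5 7 11 15 21 28 38 49 65 82 105 131 164; ≤8: 1 1 2 3 5 7 11 15 22 29 40 52 70 89 116 146 186; ≤9: 1 1 2 3 5 7 11 15 22 30 41 54 73 94 123 157 201; ≤10: 1 1 2 3 5 7 11 15 22 30 42 55 75 97 128 164 212; ≤11: 1 1 2 3 5 7 11 15 22 30 42 56 76 99 131 169 219; ≤12: 1 1 2 3 5 7 11 15 22 30 42 56 77 100 133 172 224; ≤13: 1 1 2 3 5 7 11 15 22 30 42 56 77 101 134 174 227; ≤14: 1 1 2 3 5 7 11 15 22 30 42 56 77 101 135 175 229; ≤15: 1 1 2 3 5 7 11 15 22 30 42 56 77 101 135 176 230. r_15(16) = 230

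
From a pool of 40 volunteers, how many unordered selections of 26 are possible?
C(40,26) = 40!/(26!×14!) = 23206929840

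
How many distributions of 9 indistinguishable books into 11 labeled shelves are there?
C(9+11-1, 11-1) = C(19, 10) = 92378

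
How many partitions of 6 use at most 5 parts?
By conjugation, equals partitions of 6 into parts ≤ 5. Let r_j(i) = number of partitions of i into parts ≤ j, for i = 0..6. r_1(i) = 1 for all i; r_j(i) = r_{j-1}(i) + r_j(i-j). Rows j = 2..5: ≤2: 1 1 2 2 3 3 4; ≤3: 1 1 2 3 4 5 7; ≤4: 1 1 2 3 5 6 9; ≤5: 1 1 2 3 5 7 10. r_5(6) = 10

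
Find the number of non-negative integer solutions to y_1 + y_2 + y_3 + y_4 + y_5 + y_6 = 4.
C(4+6-1, 6-1) = C(9, 5) = 126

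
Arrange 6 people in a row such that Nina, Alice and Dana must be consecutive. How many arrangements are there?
Treat the 3 as one block: (6-3+1)! × 3! = 24 × 6 = 144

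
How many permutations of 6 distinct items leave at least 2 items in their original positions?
Exactly j fixed points: C(6,j)·!(6-j); sum over j ≥ 2 (derangement numbers via !m = (m-1)·(!(m-1) + !(m-2)): !0..!4 = 1, 0, 1, 2, 9). Σ_{j=2}^{6} C(6,j)·!(6-j) = C(6,2)·!4 + C(6,3)·!3 + C(6,4)·!2 + C(6,5)·!1 + C(6,6)·!0 = 15·9 + 20·2 + 15·1 + 6·0 + 1·1 = 191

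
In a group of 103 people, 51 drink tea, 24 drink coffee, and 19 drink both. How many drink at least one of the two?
|A∪B| = |A| + |B| - |A∩B| = 51 + 24 - 19 = 56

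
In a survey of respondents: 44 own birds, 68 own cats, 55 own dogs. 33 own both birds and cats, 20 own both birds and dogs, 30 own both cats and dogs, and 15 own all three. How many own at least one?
|A∪B∪C| = 44+68+55-33-20-30+15 = 99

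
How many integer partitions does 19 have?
Pentagonal recurrence p(n) = p(n-1) + p(n-2) - p(n-5) - p(n-7) + p(n-12) + p(n-15) - ... gives p(0..18) = 1, 1, 2, 3, 5, 7, 11, 15, 22, 30, 42, 56, 77, 101, 135, 176, 231, 297, 385. p(19) = p(18) + p(17) - p(14) - p(12) + p(7) + p(4) = 385 + 297 - 135 - 77 + 15 + 5 = 490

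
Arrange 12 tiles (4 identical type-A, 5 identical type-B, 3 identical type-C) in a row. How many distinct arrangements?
12! / (4! × 5! × 3!) = 27720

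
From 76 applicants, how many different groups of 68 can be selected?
C(76,68) = 76!/(68!×8!) = 18855883575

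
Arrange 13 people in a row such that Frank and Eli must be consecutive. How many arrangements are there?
Treat the 2 as one block: (13-2+1)! × 2! = 479001600 × 2 = 958003200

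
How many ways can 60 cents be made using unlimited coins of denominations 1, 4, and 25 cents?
Coefficient of x^60 in 1/(1-x^1) · 1/(1-x^4) · 1/(1-x^25). Case on j = number of 25-cent coins (j = 0..2); remainder r = 60 - 25j is made from {1,4} in ⌊r/4⌋+1 ways. r = 60, 35, 10 → 16 + 9 + 3 = 28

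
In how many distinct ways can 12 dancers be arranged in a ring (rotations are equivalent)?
Circular: fix one position, arrange the rest. (12-1)! = 39916800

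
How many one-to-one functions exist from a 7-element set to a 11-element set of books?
P(11,7) = 11!/(11-7)! = 1663200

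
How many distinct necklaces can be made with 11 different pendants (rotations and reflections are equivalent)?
(11-1)!/2 = 3628800/2 = 1814400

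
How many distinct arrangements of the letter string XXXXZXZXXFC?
11! / (1! × 7! × 1! × 2!) = 3960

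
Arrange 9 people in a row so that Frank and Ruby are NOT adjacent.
Total - adjacent = 9! - (9-1)!×2 = 362880 - 80640 = 282240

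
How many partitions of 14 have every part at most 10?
Let r_j(i) = number of partitions of i into parts ≤ j, for i = 0..14. r_1(i) = 1 for all i; r_j(i) = r_{j-1}(i) + r_j(i-j). Rows j = 2..10: ≤2: 1 1 2 2 3 3 4 4 5 5 6 6 7 7 8; ≤3: 1 1 2 3 4 5 7 8 10 12 14 16 19 21 24; ≤4: 1 1 2 3 5 6 9 11 15 18 23 27 34 39 47; ≤5: 1 1 2 3 5 7 10 13 18 23 30 37 47 57 70; ≤6: 1 1 2 3 5 7 11 14 20 26 35 44 58 71 90; ≤7: 1 1 2 3 5 7 11 15 21 28 38 49 65 82 105; ≤8: 1 1 2 3 5 7 11 15 22 29 40 52 70 89 116; ≤9: 1 1 2 3 5 7 11 15 22 30 41 54 73 94 123; ≤10: 1 1 2 3 5 7 11 15 22 30 42 55 75 97 128. r_10(14) = 128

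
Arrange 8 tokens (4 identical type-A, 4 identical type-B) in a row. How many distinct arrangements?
8! / (4! × 4!) = 70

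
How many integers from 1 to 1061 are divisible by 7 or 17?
⌊1061/7⌋ + ⌊1061/17⌋ - ⌊1061/119⌋ = 151 + 62 - 8 = 205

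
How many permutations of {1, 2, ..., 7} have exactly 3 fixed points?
Choose the 3 fixed points C(7,3) = 35, derange the rest: !4 = Σ_{j=0}^{4} (-1)^j·4!/j! = 24 - 24 + 12 - 4 + 1 = 9. Product = 35 × 9 = 315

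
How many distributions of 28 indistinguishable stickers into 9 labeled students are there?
C(28+9-1, 9-1) = C(36, 8) = 30260340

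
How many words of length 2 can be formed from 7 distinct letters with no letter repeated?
P(7,2) = 7!/(7-2)! = 42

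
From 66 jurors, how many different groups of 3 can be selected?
C(66,3) = 66!/(3!×63!) = 45760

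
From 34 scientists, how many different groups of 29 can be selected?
C(34,29) = 34!/(29!×5!) = 278256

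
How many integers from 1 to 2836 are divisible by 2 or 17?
⌊2836/2⌋ + ⌊2836/17⌋ - ⌊2836/34⌋ = 1418 + 166 - 83 = 1501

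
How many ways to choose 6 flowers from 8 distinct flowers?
C(8,6) = 8!/(6!×2!) = 28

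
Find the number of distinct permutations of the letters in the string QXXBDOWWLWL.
11! / (1! × 2! × 1! × 1! × 3! × 1! × 2!) = 1663200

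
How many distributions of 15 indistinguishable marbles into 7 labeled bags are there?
C(15+7-1, 7-1) = C(21, 6) = 54264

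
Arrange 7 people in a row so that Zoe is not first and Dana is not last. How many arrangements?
By inclusion-exclusion: 7! - 2×(7-1)! + (7-2)! = 5040 - 1440 + 120 = 3720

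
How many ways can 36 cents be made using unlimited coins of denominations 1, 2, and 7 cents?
Coefficient of x^36 in 1/(1-x^1) · 1/(1-x^2) · 1/(1-x^7). Case on j = number of 7-cent coins (j = 0..5); remainder r = 36 - 7j is made from {1,2} in ⌊r/2⌋+1 ways. r = 36, 29, 22, 15, 8, 1 → 19 + 15 + 12 + 8 + 5 + 1 = 60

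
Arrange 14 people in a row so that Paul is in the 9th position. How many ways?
Fix one position: (14-1)! = 6227020800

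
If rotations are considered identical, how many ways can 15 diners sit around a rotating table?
Circular: fix one position, arrange the rest. (15-1)! = 87178291200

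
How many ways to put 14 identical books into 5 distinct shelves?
C(14+5-1, 5-1) = C(18, 4) = 3060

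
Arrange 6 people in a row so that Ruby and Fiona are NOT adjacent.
Total - adjacent = 6! - (6-1)!×2 = 720 - 240 = 480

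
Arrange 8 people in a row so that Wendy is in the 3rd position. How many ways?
Fix one position: (8-1)! = 5040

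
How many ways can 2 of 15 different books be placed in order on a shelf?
P(15,2) = 15!/(15-2)! = 210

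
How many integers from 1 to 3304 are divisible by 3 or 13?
⌊3304/3⌋ + ⌊3304/13⌋ - ⌊3304/39⌋ = 1101 + 254 - 84 = 1271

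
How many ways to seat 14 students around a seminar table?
Circular: fix one position, arrange the rest. (14-1)! = 6227020800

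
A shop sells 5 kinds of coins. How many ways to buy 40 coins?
C(40+5-1, 5-1) = C(44, 4) = 135751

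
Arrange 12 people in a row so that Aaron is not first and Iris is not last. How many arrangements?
By inclusion-exclusion: 12! - 2×(12-1)! + (12-2)! = 479001600 - 79833600 + 3628800 = 402796800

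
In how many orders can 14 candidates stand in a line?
14! = 87178291200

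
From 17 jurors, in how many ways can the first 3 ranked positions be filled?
P(17,3) = 17!/(17-3)! = 4080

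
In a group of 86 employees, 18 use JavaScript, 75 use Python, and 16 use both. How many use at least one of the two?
|A∪B| = |A| + |B| - |A∩B| = 18 + 75 - 16 = 77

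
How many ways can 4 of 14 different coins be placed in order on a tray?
P(14,4) = 14!/(14-4)! = 24024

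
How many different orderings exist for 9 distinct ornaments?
9! = 362880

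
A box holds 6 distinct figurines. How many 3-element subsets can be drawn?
C(6,3) = 6!/(3!×3!) = 20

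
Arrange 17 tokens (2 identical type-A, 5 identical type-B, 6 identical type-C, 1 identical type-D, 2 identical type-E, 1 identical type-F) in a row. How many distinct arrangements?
17! / (2! × 5! × 6! × 1! × 2! × 1!) = 1029188160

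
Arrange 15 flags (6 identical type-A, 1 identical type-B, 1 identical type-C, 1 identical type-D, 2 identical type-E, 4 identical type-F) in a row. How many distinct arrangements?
15! / (6! × 1! × 1! × 1! × 2! × 4!) = 37837800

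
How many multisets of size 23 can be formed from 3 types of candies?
C(23+3-1, 3-1) = C(25, 2) = 300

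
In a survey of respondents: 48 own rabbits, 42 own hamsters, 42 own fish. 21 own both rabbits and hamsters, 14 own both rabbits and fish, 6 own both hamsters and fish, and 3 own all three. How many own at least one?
|A∪B∪C| = 48+42+42-21-14-6+3 = 94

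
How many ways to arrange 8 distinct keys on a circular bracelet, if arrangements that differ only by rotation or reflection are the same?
(8-1)!/2 = 5040/2 = 2520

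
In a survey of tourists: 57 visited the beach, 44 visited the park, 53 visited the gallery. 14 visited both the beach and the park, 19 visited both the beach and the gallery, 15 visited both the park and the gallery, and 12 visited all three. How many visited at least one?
|A∪B∪C| = 57+44+53-14-19-15+12 = 118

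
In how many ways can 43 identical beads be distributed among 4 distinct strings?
C(43+4-1, 4-1) = C(46, 3) = 15180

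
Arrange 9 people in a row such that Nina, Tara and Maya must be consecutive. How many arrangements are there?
Treat the 3 as one block: (9-3+1)! × 3! = 5040 × 6 = 30240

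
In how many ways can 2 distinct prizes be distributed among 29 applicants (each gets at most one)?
P(29,2) = 29!/(29-2)! = 812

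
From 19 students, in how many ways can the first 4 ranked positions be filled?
P(19,4) = 19!/(19-4)! = 93024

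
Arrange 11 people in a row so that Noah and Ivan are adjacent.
Treat as block: (11-1)! × 2! = 3628800 × 2 = 7257600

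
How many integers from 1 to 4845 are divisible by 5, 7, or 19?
⌊4845/5⌋+⌊4845/7⌋+⌊4845/19⌋ - ⌊4845/35⌋-⌊4845/95⌋-⌊4845/133⌋ + ⌊4845/665⌋ = 969+692+255 - 138-51-36 + 7 = 1698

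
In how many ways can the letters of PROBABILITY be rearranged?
11! / (1! × 1! × 1! × 2! × 1! × 2! × 1! × 1! × 1!) = 9979200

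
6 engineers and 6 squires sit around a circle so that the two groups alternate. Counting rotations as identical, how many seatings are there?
Fix one of the engineers: (6-1)! ways for the remaining engineers, × 6! ways for the squires = 120 × 720 = 86400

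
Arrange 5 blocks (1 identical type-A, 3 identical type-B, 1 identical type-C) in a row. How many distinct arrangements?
5! / (1! × 3! × 1!) = 20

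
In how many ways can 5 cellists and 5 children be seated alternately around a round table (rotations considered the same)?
Fix one of the cellists: (5-1)! ways for the remaining cellists, × 5! ways for the children = 24 × 120 = 2880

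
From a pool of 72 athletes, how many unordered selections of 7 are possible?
C(72,7) = 72!/(7!×65!) = 1473109704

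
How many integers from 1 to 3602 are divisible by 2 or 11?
⌊3602/2⌋ + ⌊3602/11⌋ - ⌊3602/22⌋ = 1801 + 327 - 163 = 1965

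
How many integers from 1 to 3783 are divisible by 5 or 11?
⌊3783/5⌋ + ⌊3783/11⌋ - ⌊3783/55⌋ = 756 + 343 - 68 = 1031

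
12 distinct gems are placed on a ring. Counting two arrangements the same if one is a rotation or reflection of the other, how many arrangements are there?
(12-1)!/2 = 39916800/2 = 19958400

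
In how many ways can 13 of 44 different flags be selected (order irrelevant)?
C(44,13) = 44!/(13!×31!) = 51915526432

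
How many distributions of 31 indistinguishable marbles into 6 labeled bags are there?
C(31+6-1, 6-1) = C(36, 5) = 376992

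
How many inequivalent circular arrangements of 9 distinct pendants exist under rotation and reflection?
(9-1)!/2 = 40320/2 = 20160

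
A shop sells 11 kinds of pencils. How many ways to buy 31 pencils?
C(31+11-1, 11-1) = C(41, 10) = 1121099408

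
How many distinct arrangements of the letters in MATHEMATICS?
11! / (2! × 2! × 2! × 1! × 1! × 1! × 1! × 1!) = 4989600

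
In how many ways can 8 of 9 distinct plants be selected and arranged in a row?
P(9,8) = 9!/(9-8)! = 362880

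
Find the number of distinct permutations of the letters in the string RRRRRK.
6! / (5! × 1!) = 6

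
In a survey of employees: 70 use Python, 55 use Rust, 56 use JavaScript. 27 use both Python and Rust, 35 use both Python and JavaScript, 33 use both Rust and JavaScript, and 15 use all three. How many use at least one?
|A∪B∪C| = 70+55+56-27-35-33+15 = 101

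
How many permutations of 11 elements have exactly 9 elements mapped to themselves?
Choose the 9 fixed points C(11,9) = 55, derange the rest: !2 = Σ_{j=0}^{2} (-1)^j·2!/j! = 2 - 2 + 1 = 1. Product = 55 × 1 = 55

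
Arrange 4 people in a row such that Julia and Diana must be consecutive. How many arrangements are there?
Treat the 2 as one block: (4-2+1)! × 2! = 6 × 2 = 12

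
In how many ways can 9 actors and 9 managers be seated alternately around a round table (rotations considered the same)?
Fix one of the actors: (9-1)! ways for the remaining actors, × 9! ways for the managers = 40320 × 362880 = 14631321600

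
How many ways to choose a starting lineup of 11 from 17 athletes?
C(17,11) = 17!/(11!×6!) = 12376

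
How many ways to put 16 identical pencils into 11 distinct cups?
C(16+11-1, 11-1) = C(26, 10) = 5311735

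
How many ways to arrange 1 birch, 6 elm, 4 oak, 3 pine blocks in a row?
14! / (1! × 6! × 4! × 3!) = 840840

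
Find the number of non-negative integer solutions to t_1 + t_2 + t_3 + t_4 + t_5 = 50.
C(50+5-1, 5-1) = C(54, 4) = 316251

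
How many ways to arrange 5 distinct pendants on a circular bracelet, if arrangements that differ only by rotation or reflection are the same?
(5-1)!/2 = 24/2 = 12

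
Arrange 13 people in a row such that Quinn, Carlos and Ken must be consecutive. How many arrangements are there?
Treat the 3 as one block: (13-3+1)! × 3! = 39916800 × 6 = 239500800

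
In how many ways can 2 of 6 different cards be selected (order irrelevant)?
C(6,2) = 6!/(2!×4!) = 15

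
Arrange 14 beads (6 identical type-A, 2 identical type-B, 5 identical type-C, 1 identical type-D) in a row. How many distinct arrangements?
14! / (6! × 2! × 5! × 1!) = 504504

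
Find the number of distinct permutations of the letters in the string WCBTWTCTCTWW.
12! / (1! × 4! × 3! × 4!) = 138600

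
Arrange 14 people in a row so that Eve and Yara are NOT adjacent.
Total - adjacent = 14! - (14-1)!×2 = 87178291200 - 12454041600 = 74724249600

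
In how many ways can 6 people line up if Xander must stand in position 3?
Fix one position: (6-1)! = 120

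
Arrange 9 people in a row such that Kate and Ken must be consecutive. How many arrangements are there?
Treat the 2 as one block: (9-2+1)! × 2! = 40320 × 2 = 80640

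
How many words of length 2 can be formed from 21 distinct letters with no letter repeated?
P(21,2) = 21!/(21-2)! = 420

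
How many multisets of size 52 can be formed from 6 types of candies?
C(52+6-1, 6-1) = C(57, 5) = 4187106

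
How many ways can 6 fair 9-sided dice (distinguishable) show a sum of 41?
Coefficient of x^41 in (x + x² + ... + x^9)^6. By inclusion-exclusion on dice exceeding 9: Σ_j (-1)^j C(6,j)·C(41-1-9j, 5) = C(6,0)·C(40,5) - C(6,1)·C(31,5) + C(6,2)·C(22,5) - C(6,3)·C(13,5) = 1·658008 - 6·169911 + 15·26334 - 20·1287 = 7812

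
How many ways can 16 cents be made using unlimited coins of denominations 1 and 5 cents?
Coefficient of x^16 in 1/(1-x^1) · 1/(1-x^5). Use j coins of 5 for j = 0..⌊16/5⌋ = 3, the rest in 1s: 3 + 1 = 4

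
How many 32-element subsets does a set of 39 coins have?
C(39,32) = 39!/(32!×7!) = 15380937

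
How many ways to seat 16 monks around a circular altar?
Circular: fix one position, arrange the rest. (16-1)! = 1307674368000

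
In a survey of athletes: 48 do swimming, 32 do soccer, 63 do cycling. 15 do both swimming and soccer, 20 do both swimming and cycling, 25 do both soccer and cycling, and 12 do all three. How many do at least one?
|A∪B∪C| = 48+32+63-15-20-25+12 = 95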